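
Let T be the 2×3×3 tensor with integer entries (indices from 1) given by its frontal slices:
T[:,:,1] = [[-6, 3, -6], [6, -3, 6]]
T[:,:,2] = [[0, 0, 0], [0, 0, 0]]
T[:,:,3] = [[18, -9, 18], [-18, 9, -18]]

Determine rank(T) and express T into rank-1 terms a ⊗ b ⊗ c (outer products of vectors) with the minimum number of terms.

rank(T) = 1

Lower bound: T ≠ 0 (e.g. T[1,1,1] = -6), so rank(T) ≥ 1.
Upper bound: if T = a ⊗ b ⊗ c then every fibre of T is a multiple of the corresponding factor, so read the factors off the fibres through the nonzero entry T[1,1,1] = -6.
The mode-1 fibre T[:,1,1] = [-6, 6] gives a = [1, -1] (primitive direction); the mode-2 fibre T[1,:,1] = [-6, 3, -6] gives b = [2, -1, 2]; then c[k] = T[1,1,k] / (a[1]·b[1]) = [-6, 0, 18] / 2 = [-3, 0, 9].
Expanding [1, -1] ⊗ [2, -1, 2] ⊗ [-3, 0, 9] reproduces all 18 entries of T, so T = [1, -1] ⊗ [2, -1, 2] ⊗ [-3, 0, 9] and rank(T) ≤ 1.
These bounds meet, so rank(T) = 1.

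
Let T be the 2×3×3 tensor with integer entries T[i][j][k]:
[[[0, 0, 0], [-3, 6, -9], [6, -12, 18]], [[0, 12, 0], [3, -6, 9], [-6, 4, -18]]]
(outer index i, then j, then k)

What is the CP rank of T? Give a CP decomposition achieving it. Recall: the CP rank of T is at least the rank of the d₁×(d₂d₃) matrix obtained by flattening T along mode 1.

Lower bound: in the mode-2 unfolding of T (rows indexed by j, columns by (i,k)) the 2×2 minor on rows j ∈ {0, 1}, columns (i,k) ∈ {(0,0), (1,1)} is det [[0, 12], [-3, -6]] = 36 ≠ 0, so that unfolding has rank ≥ 2 and hence rank(T) ≥ 2 (CP rank is at least every unfolding rank, though it can be larger).
Upper bound: with S_k = T[:,:,k], the two rank-1 terms a₁b₁ᵀ, a₂b₂ᵀ are the rank-1 members of the pencil x·S₀ + y·S₁.
The 2×2 minor of x·S₀ + y·S₁ on rows {0,1}, columns {0,1} is 36·xy − 72·y² = 36·(x − 2·y)(y), vanishing at (x:y) = (2:1) and (1:0).
M₁ = 2·S₀ + S₁ = [[0, 0, 0], [12, 0, -8]] = 4·(0, 1)(3, 0, -2)ᵀ and M₂ = S₀ = [[0, -3, 6], [0, 3, -6]] = (-3)·(1, -1)(0, 1, -2)ᵀ, so take a₁ = (0, 1), b₁ = (3, 0, -2), a₂ = (1, -1), b₂ = (0, 1, -2).
Each slice is an integer combination of E₁ = a₁b₁ᵀ and E₂ = a₂b₂ᵀ: S₀ = −3·E₂, S₁ = 4·E₁ + 6·E₂, S₂ = −9·E₂; reading off coefficients, c₁ = (0, 4, 0) and c₂ = (-3, 6, -9).
Hence T = (0, 1) (x) (3, 0, -2) (x) (0, 4, 0) + (1, -1) (x) (0, 1, -2) (x) (-3, 6, -9), so rank(T) ≤ 2.
These bounds meet, so rank(T) = 2.

rank(T) = 2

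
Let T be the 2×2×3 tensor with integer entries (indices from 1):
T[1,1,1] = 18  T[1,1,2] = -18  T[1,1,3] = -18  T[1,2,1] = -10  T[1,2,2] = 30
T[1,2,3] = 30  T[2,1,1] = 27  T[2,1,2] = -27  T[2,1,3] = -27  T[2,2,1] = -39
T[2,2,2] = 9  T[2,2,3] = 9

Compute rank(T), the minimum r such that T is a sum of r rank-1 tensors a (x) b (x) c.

2

Lower bound: the mode-2 unfolding of T (rows indexed by j, columns by (i,k) = (1,1), (1,2), (1,3), (2,1), (2,2), (2,3)) is [[18, -18, -18, 27, -27, -27], [-10, 30, 30, -39, 9, 9]].
There the 2×2 minor on rows j ∈ {1, 2}, columns (i,k) ∈ {(1,1), (1,2)} is det [[18, -18], [-10, 30]] = 360 ≠ 0, so this unfolding has rank ≥ 2; CP rank is at least every unfolding rank, so rank(T) ≥ 2. (This is only a lower bound: in general the CP rank may exceed every unfolding rank, so we still need to exhibit 2 rank-1 terms summing to T.)
Upper bound — finding two terms. Write S_k = T[:,:,k] for the frontal slices: S₁ = [[18, -10], [27, -39]], S₂ = [[-18, 30], [-27, 9]], S₃ = [[-18, 30], [-27, 9]].
If T = a₁ (x) b₁ (x) c₁ + a₂ (x) b₂ (x) c₂ then each S_k = c₁[k]·a₁b₁ᵀ + c₂[k]·a₂b₂ᵀ. S₁ and S₂ are linearly independent, so a₁b₁ᵀ and a₂b₂ᵀ must span the same plane of matrices: they are the rank-1 matrices of the form x·S₁ + y·S₂.
det(x·S₁ + y·S₂) is −432·x² − 216·xy + 648·y² = (-216)·(2·x + 3·y)(x − y), vanishing at (x:y) = (3:-2) and (1:1).
M₁ = 3·S₁ − 2·S₂ = [[90, -90], [135, -135]] = 45·[2, 3][1, -1]ᵀ and M₂ = S₁ + S₂ = [[0, 20], [0, -30]] = 10·[2, -3][0, 1]ᵀ, so take a₁ = [2, 3], b₁ = [1, -1], a₂ = [2, -3], b₂ = [0, 1].
Each slice is an integer combination of E₁ = a₁b₁ᵀ and E₂ = a₂b₂ᵀ: S₁ = 9·E₁ + 4·E₂, S₂ = −9·E₁ + 6·E₂, S₃ = −9·E₁ + 6·E₂; reading off coefficients, c₁ = [9, -9, -9] and c₂ = [4, 6, 6].
Hence T = [2, 3] (x) [1, -1] (x) [9, -9, -9] + [2, -3] (x) [0, 1] (x) [4, 6, 6], so rank(T) ≤ 2.
These bounds meet, so rank(T) = 2.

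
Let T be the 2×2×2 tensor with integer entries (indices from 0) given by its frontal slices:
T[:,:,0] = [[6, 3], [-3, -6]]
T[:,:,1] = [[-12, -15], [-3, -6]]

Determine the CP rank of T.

Lower bound: the mode-1 unfolding of T (rows indexed by i, columns by (j,k) = (0,0), (0,1), (1,0), (1,1)) is [[6, -12, 3, -15], [-3, -3, -6, -6]].
There the 2×2 minor on rows i ∈ {0, 1}, columns (j,k) ∈ {(0,0), (0,1)} is det [[6, -12], [-3, -3]] = -54 ≠ 0, so this unfolding has rank ≥ 2; CP rank is at least every unfolding rank, so rank(T) ≥ 2. (Flattening ranks never certify an upper bound on CP rank; for that we must actually write T with 2 rank-1 terms.)
Upper bound — finding two terms. Write S_k = T[:,:,k] for the frontal slices: S₀ = [[6, 3], [-3, -6]], S₁ = [[-12, -15], [-3, -6]].
If T = a₁ (x) b₁ (x) c₁ + a₂ (x) b₂ (x) c₂ then each S_k = c₁[k]·a₁b₁ᵀ + c₂[k]·a₂b₂ᵀ. S₀ and S₁ are linearly independent, so a₁b₁ᵀ and a₂b₂ᵀ must span the same plane of matrices: they are the rank-1 matrices of the form x·S₀ + y·S₁.
det(x·S₀ + y·S₁) is −27·x² + 27·y² = (-27)·(x − y)(x + y), vanishing at (x:y) = (1:1) and (1:-1).
M₁ = S₀ + S₁ = [[-6, -12], [-6, -12]] = (-6)·(1, 1)(1, 2)ᵀ and M₂ = S₀ − S₁ = [[18, 18], [0, 0]] = 18·(1, 0)(1, 1)ᵀ, so take a₁ = (1, 1), b₁ = (1, 2), a₂ = (1, 0), b₂ = (1, 1).
Each slice is an integer combination of E₁ = a₁b₁ᵀ and E₂ = a₂b₂ᵀ: S₀ = −3·E₁ + 9·E₂, S₁ = −3·E₁ − 9·E₂; reading off coefficients, c₁ = (-3, -3) and c₂ = (9, -9).
Hence T = (1, 1) (x) (1, 2) (x) (-3, -3) + (1, 0) (x) (1, 1) (x) (9, -9), so rank(T) ≤ 2.
These bounds meet, so rank(T) = 2.

2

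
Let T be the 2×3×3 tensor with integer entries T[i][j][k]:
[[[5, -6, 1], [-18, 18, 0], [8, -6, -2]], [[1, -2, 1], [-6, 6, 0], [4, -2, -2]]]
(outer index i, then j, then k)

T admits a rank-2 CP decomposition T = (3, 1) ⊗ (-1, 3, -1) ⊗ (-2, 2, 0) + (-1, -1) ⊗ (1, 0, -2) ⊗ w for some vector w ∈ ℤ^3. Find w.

Subtract the known terms from T to get the rank-1 residual R = (-1, -1) ⊗ (1, 0, -2) ⊗ w, so R[i,j,k] = a[i]·b[j]·w[k]. Pick indices with nonzero a[0]·b[0] = (-1)·(1) = -1. Only the fibre through (0,0,·) is needed: R[0,0,:] = T[0,0,:] − Σₗ aₗ[0]bₗ[0]cₗ = [5, -6, 1] − (3)·(-1)·(-2, 2, 0) = [-1, 0, 1]. Then w[k] = R[0,0,k] / -1 for each k, giving w = [-1, 0, 1] / -1 = (1, 0, -1).

w = (1, 0, -1)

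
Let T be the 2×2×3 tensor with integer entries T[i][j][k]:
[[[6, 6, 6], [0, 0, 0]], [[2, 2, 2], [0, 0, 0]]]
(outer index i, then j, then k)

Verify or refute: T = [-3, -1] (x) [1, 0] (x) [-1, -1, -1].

No

Reconstruct entry (0,0,0) from the claimed factors: Σₗ aₗ[0]bₗ[0]cₗ[0] = (-3)·(1)·(-1) = 3, but T[0,0,0] = 6. The claim is false.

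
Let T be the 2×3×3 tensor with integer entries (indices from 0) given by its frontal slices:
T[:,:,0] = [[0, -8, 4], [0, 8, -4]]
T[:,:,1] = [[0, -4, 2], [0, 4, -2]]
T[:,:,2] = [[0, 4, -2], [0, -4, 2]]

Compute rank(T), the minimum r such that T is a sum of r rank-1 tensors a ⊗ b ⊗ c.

1

Lower bound: T ≠ 0 (e.g. T[0,1,0] = -8), so rank(T) ≥ 1.
Upper bound: if T = a ⊗ b ⊗ c then every fibre of T is a multiple of the corresponding factor, so read the factors off the fibres through the nonzero entry T[0,1,0] = -8.
The mode-1 fibre T[:,1,0] = [-8, 8] gives a = [1, -1] (primitive direction); the mode-2 fibre T[0,:,0] = [0, -8, 4] gives b = [0, 2, -1]; then c[k] = T[0,1,k] / (a[0]·b[1]) = [-8, -4, 4] / 2 = [-4, -2, 2].
Expanding [1, -1] ⊗ [0, 2, -1] ⊗ [-4, -2, 2] reproduces all 18 entries of T, so T = [1, -1] ⊗ [0, 2, -1] ⊗ [-4, -2, 2] and rank(T) ≤ 1.
These bounds meet, so rank(T) = 1.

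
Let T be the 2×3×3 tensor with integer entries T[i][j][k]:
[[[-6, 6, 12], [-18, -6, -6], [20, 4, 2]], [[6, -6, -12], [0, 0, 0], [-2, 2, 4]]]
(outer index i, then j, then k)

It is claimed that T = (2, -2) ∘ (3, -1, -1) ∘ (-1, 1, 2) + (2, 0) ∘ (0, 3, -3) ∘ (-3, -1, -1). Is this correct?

Reconstruct entry (0,1,0) from the claimed factors: Σₗ aₗ[0]bₗ[1]cₗ[0] = (2)·(-1)·(-1) + (2)·(3)·(-3) = -16, but T[0,1,0] = -18. The claim is false.

No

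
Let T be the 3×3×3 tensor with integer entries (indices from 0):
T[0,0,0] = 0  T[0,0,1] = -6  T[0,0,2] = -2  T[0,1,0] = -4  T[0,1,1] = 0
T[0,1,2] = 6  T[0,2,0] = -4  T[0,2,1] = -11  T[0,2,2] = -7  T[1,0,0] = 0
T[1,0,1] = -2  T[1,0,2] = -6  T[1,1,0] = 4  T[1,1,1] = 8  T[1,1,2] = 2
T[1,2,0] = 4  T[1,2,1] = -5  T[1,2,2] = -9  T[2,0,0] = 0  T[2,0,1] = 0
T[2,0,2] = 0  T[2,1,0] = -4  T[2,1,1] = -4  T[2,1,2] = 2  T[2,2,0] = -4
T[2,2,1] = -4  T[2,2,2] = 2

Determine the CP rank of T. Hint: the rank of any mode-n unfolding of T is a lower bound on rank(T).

Lower bound: the mode-3 unfolding of T (rows indexed by k, columns by (i,j) = (0,0), (0,1), (0,2), (1,0), (1,1), (1,2), (2,0), (2,1), (2,2)) is [[0, -4, -4, 0, 4, 4, 0, -4, -4], [-6, 0, -11, -2, 8, -5, 0, -4, -4], [-2, 6, -7, -6, 2, -9, 0, 2, 2]].
There the 3×3 minor on rows k ∈ {0, 1, 2}, columns (i,j) ∈ {(0,0), (0,1), (0,2)} is det [[0, -4, -4], [-6, 0, -11], [-2, 6, -7]] = 224 ≠ 0, so this unfolding has rank ≥ 3; CP rank is at least every unfolding rank, so rank(T) ≥ 3. (Unfolding ranks only ever bound the CP rank from below — rank(T) can be strictly larger than all of them — so the matching upper bound has to come from an explicit 3-term decomposition.)
Upper bound: T is a sum of 3 rank-1 terms, T = [1, -1, 0] ⊗ [2, 0, -1] ⊗ [0, -1, 1] + [1, -1, 1] ⊗ [0, 1, 1] ⊗ [-4, -4, 2] + [1, 1, 0] ⊗ [1, -1, 2] ⊗ [0, -4, -4] (one valid choice — decompositions are not unique — normalised so each a, b is primitive with positive first nonzero entry; check it by expanding all entries), so rank(T) ≤ 3.
These bounds meet, so rank(T) = 3.

3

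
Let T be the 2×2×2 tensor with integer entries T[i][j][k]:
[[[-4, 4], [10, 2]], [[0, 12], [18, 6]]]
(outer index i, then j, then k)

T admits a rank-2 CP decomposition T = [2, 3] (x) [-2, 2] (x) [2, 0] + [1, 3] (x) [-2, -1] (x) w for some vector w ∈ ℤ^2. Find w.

Subtract the known terms from T to get the rank-1 residual R = [1, 3] (x) [-2, -1] (x) w, so R[i,j,k] = a[i]·b[j]·w[k]. Pick indices with nonzero a[0]·b[0] = (1)·(-2) = -2. Only the fibre through (0,0,·) is needed: R[0,0,:] = T[0,0,:] − Σₗ aₗ[0]bₗ[0]cₗ = [-4, 4] − (2)·(-2)·[2, 0] = [4, 4]. Then w[k] = R[0,0,k] / -2 for each k, giving w = [4, 4] / -2 = [-2, -2].

w = [-2, -2]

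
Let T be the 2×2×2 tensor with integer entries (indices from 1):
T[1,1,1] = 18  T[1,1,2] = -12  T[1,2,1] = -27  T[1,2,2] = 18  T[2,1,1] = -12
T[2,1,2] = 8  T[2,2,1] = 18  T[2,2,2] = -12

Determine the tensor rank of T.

Lower bound: T ≠ 0 (e.g. T[1,1,1] = 18), so rank(T) ≥ 1.
Upper bound: if T = a ⊗ b ⊗ c then every fibre of T is a multiple of the corresponding factor, so read the factors off the fibres through the nonzero entry T[1,1,1] = 18.
The mode-1 fibre T[:,1,1] = [18, -12] gives a = [3, -2] (primitive direction); the mode-2 fibre T[1,:,1] = [18, -27] gives b = [2, -3]; then c[k] = T[1,1,k] / (a[1]·b[1]) = [18, -12] / 6 = [3, -2].
Expanding [3, -2] ⊗ [2, -3] ⊗ [3, -2] reproduces all 8 entries of T, so T = [3, -2] ⊗ [2, -3] ⊗ [3, -2] and rank(T) ≤ 1.
These bounds meet, so rank(T) = 1.

1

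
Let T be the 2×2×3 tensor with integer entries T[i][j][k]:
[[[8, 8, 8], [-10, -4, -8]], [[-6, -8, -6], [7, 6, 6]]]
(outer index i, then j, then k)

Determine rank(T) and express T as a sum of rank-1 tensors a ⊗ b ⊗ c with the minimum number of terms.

Lower bound: the mode-3 unfolding of T (rows indexed by k, columns by (i,j) = (0,0), (0,1), (1,0), (1,1)) is [[8, -10, -6, 7], [8, -4, -8, 6], [8, -8, -6, 6]].
There the 3×3 minor on rows k ∈ {0, 1, 2}, columns (i,j) ∈ {(0,0), (0,1), (1,0)} is det [[8, -10, -6], [8, -4, -8], [8, -8, -6]] = 32 ≠ 0, so this unfolding has rank ≥ 3; CP rank is at least every unfolding rank, so rank(T) ≥ 3. (This is only a lower bound: in general the CP rank may exceed every unfolding rank, so we still need to exhibit 3 rank-1 terms summing to T.)
Upper bound: T is a sum of 3 rank-1 terms, T = (1, -1) ⊗ (1, -1) ⊗ (4, 8, 4) + (2, -1) ⊗ (0, 1) ⊗ (-1, 2, 0) + (2, -1) ⊗ (1, -1) ⊗ (2, 0, 2) (one valid choice — decompositions are not unique — normalised so each a, b is primitive with positive first nonzero entry; check it by expanding all entries), so rank(T) ≤ 3.
These bounds meet, so rank(T) = 3.
Check entry T[0,0,1] = 8: (1)·(1)·(8) + (2)·(0)·(2) + (2)·(1)·(0) = 8.

rank(T) = 3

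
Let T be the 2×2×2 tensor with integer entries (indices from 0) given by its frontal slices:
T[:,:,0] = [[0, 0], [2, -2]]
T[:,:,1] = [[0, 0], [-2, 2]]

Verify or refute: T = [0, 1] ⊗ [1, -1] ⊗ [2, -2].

Yes

Reconstruct entrywise from the claimed factors. For example, T[0,1,1] = 0 and Σₗ aₗ[0]bₗ[1]cₗ[1] = (0)·(-1)·(-2) = 0; checking all 8 entries, every one matches. The claim holds.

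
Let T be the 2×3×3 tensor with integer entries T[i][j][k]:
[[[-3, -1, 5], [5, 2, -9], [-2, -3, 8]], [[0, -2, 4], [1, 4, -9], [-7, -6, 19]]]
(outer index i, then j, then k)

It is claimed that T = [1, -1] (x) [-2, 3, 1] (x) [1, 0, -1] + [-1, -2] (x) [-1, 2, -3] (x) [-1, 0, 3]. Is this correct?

Reconstruct entry (0,0,1) from the claimed factors: Σₗ aₗ[0]bₗ[0]cₗ[1] = (1)·(-2)·(0) + (-1)·(-1)·(0) = 0, but T[0,0,1] = -1. The claim is false.

No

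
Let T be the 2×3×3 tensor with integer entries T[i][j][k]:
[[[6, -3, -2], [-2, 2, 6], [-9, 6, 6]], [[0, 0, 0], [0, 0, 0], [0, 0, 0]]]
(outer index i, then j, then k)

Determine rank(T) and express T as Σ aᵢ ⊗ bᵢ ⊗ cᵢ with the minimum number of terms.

Lower bound: in the mode-2 unfolding of T (rows indexed by j, columns by (i,k)) the 3×3 minor on rows j ∈ {0, 1, 2}, columns (i,k) ∈ {(0,0), (0,1), (0,2)} is det [[6, -3, -2], [-2, 2, 6], [-9, 6, 6]] = -30 ≠ 0, so that unfolding has rank ≥ 3 and hence rank(T) ≥ 3 (CP rank is at least every unfolding rank, though it can be larger).
Upper bound: T is a sum of 3 rank-1 terms, T = (1, 0) ⊗ (1, -1, -2) ⊗ (4, -4, -2) + (1, 0) ⊗ (1, 0, -1) ⊗ (1, 2, -2) + (1, 0) ⊗ (1, 2, 0) ⊗ (1, -1, 2) (written with every a and b primitive with positive leading entry and the scale carried by c; CP decompositions are not unique, and this one is verified by expanding entrywise), so rank(T) ≤ 3.
These bounds meet, so rank(T) = 3.

rank(T) = 3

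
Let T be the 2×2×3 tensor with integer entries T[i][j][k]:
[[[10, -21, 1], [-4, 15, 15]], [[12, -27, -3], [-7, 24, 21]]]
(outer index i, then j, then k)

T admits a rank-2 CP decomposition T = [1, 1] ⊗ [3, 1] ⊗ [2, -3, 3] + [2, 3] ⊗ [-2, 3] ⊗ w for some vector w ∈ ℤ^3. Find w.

w = [-1, 3, 2]

Subtract the known terms from T to get the rank-1 residual R = [2, 3] ⊗ [-2, 3] ⊗ w, so R[i,j,k] = a[i]·b[j]·w[k]. Pick indices with nonzero a[0]·b[0] = (2)·(-2) = -4. Only the fibre through (0,0,·) is needed: R[0,0,:] = T[0,0,:] − Σₗ aₗ[0]bₗ[0]cₗ = [10, -21, 1] − (1)·(3)·[2, -3, 3] = [4, -12, -8]. Then w[k] = R[0,0,k] / -4 for each k, giving w = [4, -12, -8] / -4 = [-1, 3, 2].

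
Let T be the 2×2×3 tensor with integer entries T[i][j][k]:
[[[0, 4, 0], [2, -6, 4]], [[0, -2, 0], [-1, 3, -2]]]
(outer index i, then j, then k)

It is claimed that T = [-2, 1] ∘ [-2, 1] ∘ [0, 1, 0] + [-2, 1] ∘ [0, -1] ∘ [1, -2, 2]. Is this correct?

Yes

Reconstruct entrywise from the claimed factors. For example, T[0,0,1] = 4 and Σₗ aₗ[0]bₗ[0]cₗ[1] = (-2)·(-2)·(1) + (-2)·(0)·(-2) = 4; checking all 12 entries, every one matches. The claim holds.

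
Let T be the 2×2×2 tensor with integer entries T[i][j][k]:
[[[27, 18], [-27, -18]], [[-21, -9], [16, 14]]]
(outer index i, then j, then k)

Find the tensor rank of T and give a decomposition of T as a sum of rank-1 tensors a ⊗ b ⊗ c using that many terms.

rank(T) = 2

Lower bound: in the mode-3 unfolding of T (rows indexed by k, columns by (i,j)) the 2×2 minor on rows k ∈ {0, 1}, columns (i,j) ∈ {(0,0), (1,0)} is det [[27, -21], [18, -9]] = 135 ≠ 0, so that unfolding has rank ≥ 2 and hence rank(T) ≥ 2 (CP rank is at least every unfolding rank, though it can be larger).
Upper bound: with S_k = T[:,:,k], the two rank-1 terms a₁b₁ᵀ, a₂b₂ᵀ are the rank-1 members of the pencil x·S₀ + y·S₁.
det(x·S₀ + y·S₁) is −135·x² + 45·xy + 90·y² = (-45)·(3·x + 2·y)(x − y), vanishing at (x:y) = (2:-3) and (1:1).
M₁ = 2·S₀ − 3·S₁ = [[0, 0], [-15, -10]] = (-5)·[0, 1][3, 2]ᵀ and M₂ = S₀ + S₁ = [[45, -45], [-30, 30]] = 15·[3, -2][1, -1]ᵀ, so take a₁ = [0, 1], b₁ = [3, 2], a₂ = [3, -2], b₂ = [1, -1].
Each slice is an integer combination of E₁ = a₁b₁ᵀ and E₂ = a₂b₂ᵀ: S₀ = −E₁ + 9·E₂, S₁ = E₁ + 6·E₂; reading off coefficients, c₁ = [-1, 1] and c₂ = [9, 6].
Hence T = [0, 1] ⊗ [3, 2] ⊗ [-1, 1] + [3, -2] ⊗ [1, -1] ⊗ [9, 6], so rank(T) ≤ 2.
These bounds meet, so rank(T) = 2.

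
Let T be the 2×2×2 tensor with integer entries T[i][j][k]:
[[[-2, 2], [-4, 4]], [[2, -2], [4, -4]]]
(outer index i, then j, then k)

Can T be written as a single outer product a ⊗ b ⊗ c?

Yes

The mode-1 fibre T[:,0,0] = [-2, 2] gives a = [1, -1] (primitive direction); the mode-2 fibre T[0,:,0] = [-2, -4] gives b = [1, 2]; then c[k] = T[0,0,k] / (a[0]·b[0]) = [-2, 2] / 1 = [-2, 2].
Expanding [1, -1] ⊗ [1, 2] ⊗ [-2, 2] reproduces all 8 entries of T, so T = [1, -1] ⊗ [1, 2] ⊗ [-2, 2] and rank(T) ≤ 1.
Equivalently every frontal slice T[:,:,k] is c[k] times the rank-1 matrix [1, -1] ⊗ [1, 2]. So T has rank 1 (it is nonzero).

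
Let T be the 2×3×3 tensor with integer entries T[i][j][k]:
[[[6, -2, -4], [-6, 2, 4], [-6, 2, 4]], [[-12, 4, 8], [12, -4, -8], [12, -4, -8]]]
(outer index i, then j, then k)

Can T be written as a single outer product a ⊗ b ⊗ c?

The mode-1 fibre T[:,0,0] = [6, -12] gives a = [1, -2] (primitive direction); the mode-2 fibre T[0,:,0] = [6, -6, -6] gives b = [1, -1, -1]; then c[k] = T[0,0,k] / (a[0]·b[0]) = [6, -2, -4] / 1 = [6, -2, -4].
Expanding [1, -2] ⊗ [1, -1, -1] ⊗ [6, -2, -4] reproduces all 18 entries of T, so T = [1, -2] ⊗ [1, -1, -1] ⊗ [6, -2, -4] and rank(T) ≤ 1.
Equivalently every frontal slice T[:,:,k] is c[k] times the rank-1 matrix [1, -2] ⊗ [1, -1, -1]. So T has rank 1 (it is nonzero).

Yes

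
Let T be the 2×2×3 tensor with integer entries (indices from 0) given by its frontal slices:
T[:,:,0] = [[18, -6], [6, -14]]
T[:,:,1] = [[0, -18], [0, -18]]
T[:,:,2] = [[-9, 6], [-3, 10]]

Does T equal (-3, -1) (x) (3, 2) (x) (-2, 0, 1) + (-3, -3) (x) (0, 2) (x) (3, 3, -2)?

Reconstruct entrywise from the claimed factors. For example, T[0,1,1] = -18 and Σₗ aₗ[0]bₗ[1]cₗ[1] = (-3)·(2)·(0) + (-3)·(2)·(3) = -18; checking all 12 entries, every one matches. The claim holds.

Yes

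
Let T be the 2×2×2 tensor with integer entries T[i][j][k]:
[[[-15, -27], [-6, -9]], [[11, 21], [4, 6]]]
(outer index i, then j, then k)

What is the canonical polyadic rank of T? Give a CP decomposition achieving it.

Lower bound: the mode-2 unfolding of T (rows indexed by j, columns by (i,k) = (0,0), (0,1), (1,0), (1,1)) is [[-15, -27, 11, 21], [-6, -9, 4, 6]].
There the 2×2 minor on rows j ∈ {0, 1}, columns (i,k) ∈ {(0,0), (0,1)} is det [[-15, -27], [-6, -9]] = -27 ≠ 0, so this unfolding has rank ≥ 2; CP rank is at least every unfolding rank, so rank(T) ≥ 2. (This is only a lower bound: in general the CP rank may exceed every unfolding rank, so we still need to exhibit 2 rank-1 terms summing to T.)
Upper bound — finding two terms. Write S_k = T[:,:,k] for the frontal slices: S₀ = [[-15, -6], [11, 4]], S₁ = [[-27, -9], [21, 6]].
If T = a₁ ⊗ b₁ ⊗ c₁ + a₂ ⊗ b₂ ⊗ c₂ then each S_k = c₁[k]·a₁b₁ᵀ + c₂[k]·a₂b₂ᵀ. S₀ and S₁ are linearly independent, so a₁b₁ᵀ and a₂b₂ᵀ must span the same plane of matrices: they are the rank-1 matrices of the form x·S₀ + y·S₁.
det(x·S₀ + y·S₁) is 6·x² + 27·xy + 27·y² = 3·(x + 3·y)(2·x + 3·y), vanishing at (x:y) = (3:-1) and (3:-2).
M₁ = 3·S₀ − S₁ = [[-18, -9], [12, 6]] = (-3)·(3, -2)(2, 1)ᵀ and M₂ = 3·S₀ − 2·S₁ = [[9, 0], [-9, 0]] = 9·(1, -1)(1, 0)ᵀ, so take a₁ = (3, -2), b₁ = (2, 1), a₂ = (1, -1), b₂ = (1, 0).
Each slice is an integer combination of E₁ = a₁b₁ᵀ and E₂ = a₂b₂ᵀ: S₀ = −2·E₁ − 3·E₂, S₁ = −3·E₁ − 9·E₂; reading off coefficients, c₁ = (-2, -3) and c₂ = (-3, -9).
Hence T = (3, -2) ⊗ (2, 1) ⊗ (-2, -3) + (1, -1) ⊗ (1, 0) ⊗ (-3, -9), so rank(T) ≤ 2.
These bounds meet, so rank(T) = 2.

rank(T) = 2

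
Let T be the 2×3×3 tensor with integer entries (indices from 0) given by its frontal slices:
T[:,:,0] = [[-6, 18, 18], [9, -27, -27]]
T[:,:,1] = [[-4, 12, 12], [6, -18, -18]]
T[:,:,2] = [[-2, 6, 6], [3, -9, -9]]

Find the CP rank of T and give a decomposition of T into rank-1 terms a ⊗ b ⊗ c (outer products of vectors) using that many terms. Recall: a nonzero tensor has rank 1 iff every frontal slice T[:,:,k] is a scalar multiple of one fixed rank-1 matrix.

rank(T) = 1

Lower bound: T ≠ 0 (e.g. T[0,0,0] = -6), so rank(T) ≥ 1.
Upper bound: if T = a ⊗ b ⊗ c then every fibre of T is a multiple of the corresponding factor, so read the factors off the fibres through the nonzero entry T[0,0,0] = -6.
The mode-1 fibre T[:,0,0] = [-6, 9] gives a = [2, -3] (primitive direction); the mode-2 fibre T[0,:,0] = [-6, 18, 18] gives b = [1, -3, -3]; then c[k] = T[0,0,k] / (a[0]·b[0]) = [-6, -4, -2] / 2 = [-3, -2, -1].
Expanding [2, -3] ⊗ [1, -3, -3] ⊗ [-3, -2, -1] reproduces all 18 entries of T, so T = [2, -3] ⊗ [1, -3, -3] ⊗ [-3, -2, -1] and rank(T) ≤ 1.
These bounds meet, so rank(T) = 1.
Check entry T[0,1,0] = 18: (2)·(-3)·(-3) = 18.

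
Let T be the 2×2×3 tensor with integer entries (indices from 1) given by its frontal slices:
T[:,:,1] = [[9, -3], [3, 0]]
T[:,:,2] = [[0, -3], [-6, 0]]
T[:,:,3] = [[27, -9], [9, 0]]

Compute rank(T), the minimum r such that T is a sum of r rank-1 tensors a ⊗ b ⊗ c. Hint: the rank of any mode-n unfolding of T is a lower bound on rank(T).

Lower bound: the mode-2 unfolding of T (rows indexed by j, columns by (i,k) = (1,1), (1,2), (1,3), (2,1), (2,2), (2,3)) is [[9, 0, 27, 3, -6, 9], [-3, -3, -9, 0, 0, 0]].
There the 2×2 minor on rows j ∈ {1, 2}, columns (i,k) ∈ {(1,1), (1,2)} is det [[9, 0], [-3, -3]] = -27 ≠ 0, so this unfolding has rank ≥ 2; CP rank is at least every unfolding rank, so rank(T) ≥ 2. (Unfolding ranks only ever bound the CP rank from below — rank(T) can be strictly larger than all of them — so the matching upper bound has to come from an explicit 2-term decomposition.)
Upper bound — finding two terms. Write S_k = T[:,:,k] for the frontal slices: S₁ = [[9, -3], [3, 0]], S₂ = [[0, -3], [-6, 0]], S₃ = [[27, -9], [9, 0]].
If T = a₁ ⊗ b₁ ⊗ c₁ + a₂ ⊗ b₂ ⊗ c₂ then each S_k = c₁[k]·a₁b₁ᵀ + c₂[k]·a₂b₂ᵀ. S₁ and S₂ are linearly independent, so a₁b₁ᵀ and a₂b₂ᵀ must span the same plane of matrices: they are the rank-1 matrices of the form x·S₁ + y·S₂.
det(x·S₁ + y·S₂) is 9·x² − 9·xy − 18·y² = 9·(x − 2·y)(x + y), vanishing at (x:y) = (2:1) and (1:-1).
M₁ = 2·S₁ + S₂ = [[18, -9], [0, 0]] = 9·[1, 0][2, -1]ᵀ and M₂ = S₁ − S₂ = [[9, 0], [9, 0]] = 9·[1, 1][1, 0]ᵀ, so take a₁ = [1, 0], b₁ = [2, -1], a₂ = [1, 1], b₂ = [1, 0].
Each slice is an integer combination of E₁ = a₁b₁ᵀ and E₂ = a₂b₂ᵀ: S₁ = 3·E₁ + 3·E₂, S₂ = 3·E₁ − 6·E₂, S₃ = 9·E₁ + 9·E₂; reading off coefficients, c₁ = [3, 3, 9] and c₂ = [3, -6, 9].
Hence T = [1, 0] ⊗ [2, -1] ⊗ [3, 3, 9] + [1, 1] ⊗ [1, 0] ⊗ [3, -6, 9], so rank(T) ≤ 2.
These bounds meet, so rank(T) = 2.

2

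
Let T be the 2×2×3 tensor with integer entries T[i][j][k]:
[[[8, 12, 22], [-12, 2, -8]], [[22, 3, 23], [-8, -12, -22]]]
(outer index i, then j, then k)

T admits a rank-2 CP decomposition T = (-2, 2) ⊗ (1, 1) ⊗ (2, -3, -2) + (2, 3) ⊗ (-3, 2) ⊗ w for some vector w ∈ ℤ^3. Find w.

Subtract the known terms from T to get the rank-1 residual R = (2, 3) ⊗ (-3, 2) ⊗ w, so R[i,j,k] = a[i]·b[j]·w[k]. Pick indices with nonzero a[0]·b[0] = (2)·(-3) = -6. Only the fibre through (0,0,·) is needed: R[0,0,:] = T[0,0,:] − Σₗ aₗ[0]bₗ[0]cₗ = [8, 12, 22] − (-2)·(1)·(2, -3, -2) = [12, 6, 18]. Then w[k] = R[0,0,k] / -6 for each k, giving w = [12, 6, 18] / -6 = (-2, -1, -3).

w = (-2, -1, -3)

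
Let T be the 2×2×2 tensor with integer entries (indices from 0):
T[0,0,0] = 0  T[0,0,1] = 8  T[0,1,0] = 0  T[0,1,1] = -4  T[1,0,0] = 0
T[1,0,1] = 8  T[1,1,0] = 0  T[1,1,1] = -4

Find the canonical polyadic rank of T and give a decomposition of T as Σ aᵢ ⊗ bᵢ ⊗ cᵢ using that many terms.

rank(T) = 1

Lower bound: T ≠ 0 (e.g. T[0,0,1] = 8), so rank(T) ≥ 1.
Upper bound: if T = a ⊗ b ⊗ c then every fibre of T is a multiple of the corresponding factor, so read the factors off the fibres through the nonzero entry T[0,0,1] = 8.
The mode-1 fibre T[:,0,1] = [8, 8] gives a = (1, 1) (primitive direction); the mode-2 fibre T[0,:,1] = [8, -4] gives b = (2, -1); then c[k] = T[0,0,k] / (a[0]·b[0]) = [0, 8] / 2 = (0, 4).
Expanding (1, 1) ⊗ (2, -1) ⊗ (0, 4) reproduces all 8 entries of T, so T = (1, 1) ⊗ (2, -1) ⊗ (0, 4) and rank(T) ≤ 1.
These bounds meet, so rank(T) = 1.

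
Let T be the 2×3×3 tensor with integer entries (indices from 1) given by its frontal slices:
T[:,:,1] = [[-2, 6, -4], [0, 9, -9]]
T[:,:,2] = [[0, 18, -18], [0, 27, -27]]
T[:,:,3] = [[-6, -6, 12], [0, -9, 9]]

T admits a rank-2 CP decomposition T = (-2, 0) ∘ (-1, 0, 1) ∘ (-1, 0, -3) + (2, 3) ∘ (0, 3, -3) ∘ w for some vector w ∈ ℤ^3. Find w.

Subtract the known terms from T to get the rank-1 residual R = (2, 3) ∘ (0, 3, -3) ∘ w, so R[i,j,k] = a[i]·b[j]·w[k]. Pick indices with nonzero a[1]·b[2] = (2)·(3) = 6. Only the fibre through (1,2,·) is needed: R[1,2,:] = T[1,2,:] − Σₗ aₗ[1]bₗ[2]cₗ = [6, 18, -6] − (-2)·(0)·(-1, 0, -3) = [6, 18, -6]. Then w[k] = R[1,2,k] / 6 for each k, giving w = [6, 18, -6] / 6 = (1, 3, -1).

w = (1, 3, -1)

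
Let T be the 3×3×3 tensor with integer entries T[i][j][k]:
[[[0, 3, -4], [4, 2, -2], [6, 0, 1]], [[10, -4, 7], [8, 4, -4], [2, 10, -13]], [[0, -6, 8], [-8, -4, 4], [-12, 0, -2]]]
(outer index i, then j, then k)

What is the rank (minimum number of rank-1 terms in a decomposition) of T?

Lower bound: the mode-1 unfolding of T (rows indexed by i, columns by (j,k) = (0,0), (0,1), (0,2), (1,0), (1,1), (1,2), (2,0), (2,1), (2,2)) is [[0, 3, -4, 4, 2, -2, 6, 0, 1], [10, -4, 7, 8, 4, -4, 2, 10, -13], [0, -6, 8, -8, -4, 4, -12, 0, -2]].
There the 2×2 minor on rows i ∈ {0, 1}, columns (j,k) ∈ {(0,0), (0,1)} is det [[0, 3], [10, -4]] = -30 ≠ 0, so this unfolding has rank ≥ 2; CP rank is at least every unfolding rank, so rank(T) ≥ 2. (Unfolding ranks only ever bound the CP rank from below — rank(T) can be strictly larger than all of them — so the matching upper bound has to come from an explicit 2-term decomposition.)
Upper bound — finding two terms. Write S_k = T[:,:,k] for the frontal slices: S₀ = [[0, 4, 6], [10, 8, 2], [0, -8, -12]], S₁ = [[3, 2, 0], [-4, 4, 10], [-6, -4, 0]], S₂ = [[-4, -2, 1], [7, -4, -13], [8, 4, -2]].
If T = a₁ ⊗ b₁ ⊗ c₁ + a₂ ⊗ b₂ ⊗ c₂ then each S_k = c₁[k]·a₁b₁ᵀ + c₂[k]·a₂b₂ᵀ. S₀ and S₁ are linearly independent, so a₁b₁ᵀ and a₂b₂ᵀ must span the same plane of matrices: they are the rank-1 matrices of the form x·S₀ + y·S₁.
The 2×2 minor of x·S₀ + y·S₁ on rows {0,1}, columns {0,1} is −40·x² + 20·xy + 20·y² = (-20)·(x − y)(2·x + y), vanishing at (x:y) = (1:1) and (1:-2).
M₁ = S₀ + S₁ = [[3, 6, 6], [6, 12, 12], [-6, -12, -12]] = 3·[1, 2, -2][1, 2, 2]ᵀ and M₂ = S₀ − 2·S₁ = [[-6, 0, 6], [18, 0, -18], [12, 0, -12]] = (-6)·[1, -3, -2][1, 0, -1]ᵀ, so take a₁ = [1, 2, -2], b₁ = [1, 2, 2], a₂ = [1, -3, -2], b₂ = [1, 0, -1].
Each slice is an integer combination of E₁ = a₁b₁ᵀ and E₂ = a₂b₂ᵀ: S₀ = 2·E₁ − 2·E₂, S₁ = E₁ + 2·E₂, S₂ = −E₁ − 3·E₂; reading off coefficients, c₁ = [2, 1, -1] and c₂ = [-2, 2, -3].
Hence T = [1, 2, -2] ⊗ [1, 2, 2] ⊗ [2, 1, -1] + [1, -3, -2] ⊗ [1, 0, -1] ⊗ [-2, 2, -3], so rank(T) ≤ 2.
These bounds meet, so rank(T) = 2.

2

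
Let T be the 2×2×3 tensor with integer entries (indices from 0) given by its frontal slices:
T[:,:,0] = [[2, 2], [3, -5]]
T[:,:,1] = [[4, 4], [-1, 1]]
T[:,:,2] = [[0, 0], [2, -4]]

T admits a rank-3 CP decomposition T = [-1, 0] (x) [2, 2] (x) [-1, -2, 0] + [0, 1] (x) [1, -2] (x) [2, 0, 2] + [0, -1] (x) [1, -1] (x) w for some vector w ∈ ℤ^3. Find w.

Subtract the known terms from T to get the rank-1 residual R = [0, -1] (x) [1, -1] (x) w, so R[i,j,k] = a[i]·b[j]·w[k]. Pick indices with nonzero a[1]·b[0] = (-1)·(1) = -1. Only the fibre through (1,0,·) is needed: R[1,0,:] = T[1,0,:] − Σₗ aₗ[1]bₗ[0]cₗ = [3, -1, 2] − (0)·(2)·[-1, -2, 0] − (1)·(1)·[2, 0, 2] = [1, -1, 0]. Then w[k] = R[1,0,k] / -1 for each k, giving w = [1, -1, 0] / -1 = [-1, 1, 0].

w = [-1, 1, 0]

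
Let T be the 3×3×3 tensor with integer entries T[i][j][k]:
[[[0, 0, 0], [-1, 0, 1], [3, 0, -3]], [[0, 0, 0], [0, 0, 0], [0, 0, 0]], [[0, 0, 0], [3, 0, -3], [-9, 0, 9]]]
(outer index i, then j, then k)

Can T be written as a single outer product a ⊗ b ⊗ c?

If T = a ⊗ b ⊗ c then every fibre of T is a multiple of the corresponding factor, so read the factors off the fibres through the nonzero entry T[0,1,0] = -1.
The mode-1 fibre T[:,1,0] = [-1, 0, 3] gives a = [1, 0, -3] (primitive direction); the mode-2 fibre T[0,:,0] = [0, -1, 3] gives b = [0, 1, -3]; then c[k] = T[0,1,k] / (a[0]·b[1]) = [-1, 0, 1] / 1 = [-1, 0, 1].
Expanding [1, 0, -3] ⊗ [0, 1, -3] ⊗ [-1, 0, 1] reproduces all 27 entries of T, so T = [1, 0, -3] ⊗ [0, 1, -3] ⊗ [-1, 0, 1] and rank(T) ≤ 1.
Equivalently every frontal slice T[:,:,k] is c[k] times the rank-1 matrix [1, 0, -3] ⊗ [0, 1, -3]. So T has rank 1 (it is nonzero).

Yes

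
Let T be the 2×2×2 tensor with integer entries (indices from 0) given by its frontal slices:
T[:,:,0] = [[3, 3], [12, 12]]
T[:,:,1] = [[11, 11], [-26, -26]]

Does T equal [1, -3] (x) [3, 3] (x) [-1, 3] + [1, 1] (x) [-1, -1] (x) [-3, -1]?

Reconstruct entry (0,0,0) from the claimed factors: Σₗ aₗ[0]bₗ[0]cₗ[0] = (1)·(3)·(-1) + (1)·(-1)·(-3) = 0, but T[0,0,0] = 3. The claim is false.

No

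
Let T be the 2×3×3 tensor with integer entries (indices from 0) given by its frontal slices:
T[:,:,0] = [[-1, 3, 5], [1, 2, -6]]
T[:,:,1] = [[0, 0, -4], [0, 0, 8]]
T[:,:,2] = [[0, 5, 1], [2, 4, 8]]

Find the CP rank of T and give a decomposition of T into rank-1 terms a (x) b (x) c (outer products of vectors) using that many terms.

rank(T) = 3

Lower bound: in the mode-3 unfolding of T (rows indexed by k, columns by (i,j)) the 3×3 minor on rows k ∈ {0, 1, 2}, columns (i,j) ∈ {(0,0), (0,1), (0,2)} is det [[-1, 3, 5], [0, 0, -4], [0, 5, 1]] = -20 ≠ 0, so that unfolding has rank ≥ 3 and hence rank(T) ≥ 3 (CP rank is at least every unfolding rank, though it can be larger).
Upper bound: T is a sum of 3 rank-1 terms, T = [1, -2] (x) [0, 0, 1] (x) [4, -4, -2] + [1, 0] (x) [2, -1, 1] (x) [-1, 0, -1] + [1, 1] (x) [1, 2, 2] (x) [1, 0, 2] (written with every a and b primitive with positive leading entry and the scale carried by c; CP decompositions are not unique, and this one is verified by expanding entrywise), so rank(T) ≤ 3.
These bounds meet, so rank(T) = 3.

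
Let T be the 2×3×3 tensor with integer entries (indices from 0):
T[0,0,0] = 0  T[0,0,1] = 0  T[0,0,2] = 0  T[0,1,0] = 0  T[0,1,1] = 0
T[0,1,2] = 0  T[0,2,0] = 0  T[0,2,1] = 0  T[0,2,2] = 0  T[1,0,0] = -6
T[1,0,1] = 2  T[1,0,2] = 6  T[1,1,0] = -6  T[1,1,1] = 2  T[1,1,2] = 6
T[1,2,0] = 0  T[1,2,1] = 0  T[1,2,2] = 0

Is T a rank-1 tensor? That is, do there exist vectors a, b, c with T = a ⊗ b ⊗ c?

If T = a ⊗ b ⊗ c then every fibre of T is a multiple of the corresponding factor, so read the factors off the fibres through the nonzero entry T[1,0,0] = -6.
The mode-1 fibre T[:,0,0] = [0, -6] gives a = (0, 1) (primitive direction); the mode-2 fibre T[1,:,0] = [-6, -6, 0] gives b = (1, 1, 0); then c[k] = T[1,0,k] / (a[1]·b[0]) = [-6, 2, 6] / 1 = (-6, 2, 6).
Expanding (0, 1) ⊗ (1, 1, 0) ⊗ (-6, 2, 6) reproduces all 18 entries of T, so T = (0, 1) ⊗ (1, 1, 0) ⊗ (-6, 2, 6) and rank(T) ≤ 1.
Equivalently every frontal slice T[:,:,k] is c[k] times the rank-1 matrix (0, 1) ⊗ (1, 1, 0). So T has rank 1 (it is nonzero).

Yes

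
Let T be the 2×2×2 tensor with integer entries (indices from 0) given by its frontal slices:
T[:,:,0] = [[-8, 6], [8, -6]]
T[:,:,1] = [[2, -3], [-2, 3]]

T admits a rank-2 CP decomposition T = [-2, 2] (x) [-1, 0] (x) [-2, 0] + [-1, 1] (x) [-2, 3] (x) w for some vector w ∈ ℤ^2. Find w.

w = [-2, 1]

Subtract the known terms from T to get the rank-1 residual R = [-1, 1] (x) [-2, 3] (x) w, so R[i,j,k] = a[i]·b[j]·w[k]. Pick indices with nonzero a[0]·b[0] = (-1)·(-2) = 2. Only the fibre through (0,0,·) is needed: R[0,0,:] = T[0,0,:] − Σₗ aₗ[0]bₗ[0]cₗ = [-8, 2] − (-2)·(-1)·[-2, 0] = [-4, 2]. Then w[k] = R[0,0,k] / 2 for each k, giving w = [-4, 2] / 2 = [-2, 1].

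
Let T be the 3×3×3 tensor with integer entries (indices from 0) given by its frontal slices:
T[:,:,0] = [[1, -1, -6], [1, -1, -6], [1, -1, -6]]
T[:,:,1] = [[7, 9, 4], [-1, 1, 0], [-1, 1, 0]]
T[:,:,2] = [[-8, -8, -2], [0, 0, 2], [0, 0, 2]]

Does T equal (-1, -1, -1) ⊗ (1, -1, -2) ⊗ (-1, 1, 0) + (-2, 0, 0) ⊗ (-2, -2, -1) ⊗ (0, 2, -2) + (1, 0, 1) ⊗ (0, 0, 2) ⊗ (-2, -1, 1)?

No

Reconstruct entry (1,2,0) from the claimed factors: Σₗ aₗ[1]bₗ[2]cₗ[0] = (-1)·(-2)·(-1) + (0)·(-1)·(0) + (0)·(2)·(-2) = -2, but T[1,2,0] = -6. The claim is false.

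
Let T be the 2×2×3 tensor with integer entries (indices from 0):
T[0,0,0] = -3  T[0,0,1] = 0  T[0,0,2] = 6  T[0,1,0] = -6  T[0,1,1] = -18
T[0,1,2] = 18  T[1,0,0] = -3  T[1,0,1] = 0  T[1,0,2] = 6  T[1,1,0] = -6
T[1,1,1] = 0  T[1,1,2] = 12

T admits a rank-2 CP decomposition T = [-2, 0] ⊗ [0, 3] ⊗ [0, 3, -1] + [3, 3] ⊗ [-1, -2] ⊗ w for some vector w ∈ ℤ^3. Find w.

Subtract the known terms from T to get the rank-1 residual R = [3, 3] ⊗ [-1, -2] ⊗ w, so R[i,j,k] = a[i]·b[j]·w[k]. Pick indices with nonzero a[0]·b[0] = (3)·(-1) = -3. Only the fibre through (0,0,·) is needed: R[0,0,:] = T[0,0,:] − Σₗ aₗ[0]bₗ[0]cₗ = [-3, 0, 6] − (-2)·(0)·[0, 3, -1] = [-3, 0, 6]. Then w[k] = R[0,0,k] / -3 for each k, giving w = [-3, 0, 6] / -3 = [1, 0, -2].

w = [1, 0, -2]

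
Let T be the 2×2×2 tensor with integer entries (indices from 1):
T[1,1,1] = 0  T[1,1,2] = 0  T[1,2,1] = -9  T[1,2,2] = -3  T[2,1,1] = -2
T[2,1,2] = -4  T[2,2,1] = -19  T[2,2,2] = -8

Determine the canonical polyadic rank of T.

Lower bound: the mode-2 unfolding of T (rows indexed by j, columns by (i,k) = (1,1), (1,2), (2,1), (2,2)) is [[0, 0, -2, -4], [-9, -3, -19, -8]].
There the 2×2 minor on rows j ∈ {1, 2}, columns (i,k) ∈ {(1,1), (2,1)} is det [[0, -2], [-9, -19]] = -18 ≠ 0, so this unfolding has rank ≥ 2; CP rank is at least every unfolding rank, so rank(T) ≥ 2. (Unfolding ranks only ever bound the CP rank from below — rank(T) can be strictly larger than all of them — so the matching upper bound has to come from an explicit 2-term decomposition.)
Upper bound — finding two terms. Write S_k = T[:,:,k] for the frontal slices: S₁ = [[0, -9], [-2, -19]], S₂ = [[0, -3], [-4, -8]].
If T = a₁ ⊗ b₁ ⊗ c₁ + a₂ ⊗ b₂ ⊗ c₂ then each S_k = c₁[k]·a₁b₁ᵀ + c₂[k]·a₂b₂ᵀ. S₁ and S₂ are linearly independent, so a₁b₁ᵀ and a₂b₂ᵀ must span the same plane of matrices: they are the rank-1 matrices of the form x·S₁ + y·S₂.
det(x·S₁ + y·S₂) is −18·x² − 42·xy − 12·y² = (-6)·(x + 2·y)(3·x + y), vanishing at (x:y) = (2:-1) and (1:-3).
M₁ = 2·S₁ − S₂ = [[0, -15], [0, -30]] = (-15)·[1, 2][0, 1]ᵀ and M₂ = S₁ − 3·S₂ = [[0, 0], [10, 5]] = 5·[0, 1][2, 1]ᵀ, so take a₁ = [1, 2], b₁ = [0, 1], a₂ = [0, 1], b₂ = [2, 1].
Each slice is an integer combination of E₁ = a₁b₁ᵀ and E₂ = a₂b₂ᵀ: S₁ = −9·E₁ − E₂, S₂ = −3·E₁ − 2·E₂; reading off coefficients, c₁ = [-9, -3] and c₂ = [-1, -2].
Hence T = [1, 2] ⊗ [0, 1] ⊗ [-9, -3] + [0, 1] ⊗ [2, 1] ⊗ [-1, -2], so rank(T) ≤ 2.
These bounds meet, so rank(T) = 2.
Check entry T[2,2,2] = -8: (2)·(1)·(-3) + (1)·(1)·(-2) = -8.

2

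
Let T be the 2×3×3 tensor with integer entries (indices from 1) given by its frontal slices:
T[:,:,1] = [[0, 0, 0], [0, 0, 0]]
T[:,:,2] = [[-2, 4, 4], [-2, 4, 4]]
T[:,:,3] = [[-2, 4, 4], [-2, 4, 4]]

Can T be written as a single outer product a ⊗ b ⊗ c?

Yes

If T = a ⊗ b ⊗ c then every fibre of T is a multiple of the corresponding factor, so read the factors off the fibres through the nonzero entry T[1,1,2] = -2.
The mode-1 fibre T[:,1,2] = [-2, -2] gives a = [1, 1] (primitive direction); the mode-2 fibre T[1,:,2] = [-2, 4, 4] gives b = [1, -2, -2]; then c[k] = T[1,1,k] / (a[1]·b[1]) = [0, -2, -2] / 1 = [0, -2, -2].
Expanding [1, 1] ⊗ [1, -2, -2] ⊗ [0, -2, -2] reproduces all 18 entries of T, so T = [1, 1] ⊗ [1, -2, -2] ⊗ [0, -2, -2] and rank(T) ≤ 1.
Equivalently every frontal slice T[:,:,k] is c[k] times the rank-1 matrix [1, 1] ⊗ [1, -2, -2]. So T has rank 1 (it is nonzero).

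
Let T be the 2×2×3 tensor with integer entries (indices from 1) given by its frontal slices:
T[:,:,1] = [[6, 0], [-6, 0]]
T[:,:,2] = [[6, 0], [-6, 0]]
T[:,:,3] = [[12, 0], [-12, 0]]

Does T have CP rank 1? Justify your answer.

If T = a (x) b (x) c then every fibre of T is a multiple of the corresponding factor, so read the factors off the fibres through the nonzero entry T[1,1,1] = 6.
The mode-1 fibre T[:,1,1] = [6, -6] gives a = (1, -1) (primitive direction); the mode-2 fibre T[1,:,1] = [6, 0] gives b = (1, 0); then c[k] = T[1,1,k] / (a[1]·b[1]) = [6, 6, 12] / 1 = (6, 6, 12).
Expanding (1, -1) (x) (1, 0) (x) (6, 6, 12) reproduces all 12 entries of T, so T = (1, -1) (x) (1, 0) (x) (6, 6, 12) and rank(T) ≤ 1.
Equivalently every frontal slice T[:,:,k] is c[k] times the rank-1 matrix (1, -1) (x) (1, 0). So T has rank 1 (it is nonzero).

Yes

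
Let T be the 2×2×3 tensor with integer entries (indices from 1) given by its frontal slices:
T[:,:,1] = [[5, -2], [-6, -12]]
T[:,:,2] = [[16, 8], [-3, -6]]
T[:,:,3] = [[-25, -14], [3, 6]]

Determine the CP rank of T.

2

Lower bound: in the mode-2 unfolding of T (rows indexed by j, columns by (i,k)) the 2×2 minor on rows j ∈ {1, 2}, columns (i,k) ∈ {(1,1), (1,2)} is det [[5, 16], [-2, 8]] = 72 ≠ 0, so that unfolding has rank ≥ 2 and hence rank(T) ≥ 2 (CP rank is at least every unfolding rank, though it can be larger).
Upper bound: with S_k = T[:,:,k], the two rank-1 terms a₁b₁ᵀ, a₂b₂ᵀ are the rank-1 members of the pencil x·S₁ + y·S₂.
det(x·S₁ + y·S₂) is −72·x² − 180·xy − 72·y² = (-36)·(x + 2·y)(2·x + y), vanishing at (x:y) = (2:-1) and (1:-2).
M₁ = 2·S₁ − S₂ = [[-6, -12], [-9, -18]] = (-3)·(2, 3)(1, 2)ᵀ and M₂ = S₁ − 2·S₂ = [[-27, -18], [0, 0]] = (-9)·(1, 0)(3, 2)ᵀ, so take a₁ = (2, 3), b₁ = (1, 2), a₂ = (1, 0), b₂ = (3, 2).
Each slice is an integer combination of E₁ = a₁b₁ᵀ and E₂ = a₂b₂ᵀ: S₁ = −2·E₁ + 3·E₂, S₂ = −E₁ + 6·E₂, S₃ = E₁ − 9·E₂; reading off coefficients, c₁ = (-2, -1, 1) and c₂ = (3, 6, -9).
Hence T = (2, 3) ⊗ (1, 2) ⊗ (-2, -1, 1) + (1, 0) ⊗ (3, 2) ⊗ (3, 6, -9), so rank(T) ≤ 2.
These bounds meet, so rank(T) = 2.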